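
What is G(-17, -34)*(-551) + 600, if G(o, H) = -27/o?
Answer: -4677/17 ≈ -275.12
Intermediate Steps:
G(-17, -34)*(-551) + 600 = -27/(-17)*(-551) + 600 = -27*(-1/17)*(-551) + 600 = (27/17)*(-551) + 600 = -14877/17 + 600 = -4677/17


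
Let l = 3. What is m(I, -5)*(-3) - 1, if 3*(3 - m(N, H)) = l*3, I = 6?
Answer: -1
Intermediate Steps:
m(N, H) = 0 (m(N, H) = 3 - 3 = 0)
m(I, -5)*(-3) - 1 = 0*(-3) - 1 = 0 - 1 = -1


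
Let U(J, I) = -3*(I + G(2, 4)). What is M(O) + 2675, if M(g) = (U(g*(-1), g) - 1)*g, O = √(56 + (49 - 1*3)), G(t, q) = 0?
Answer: 2369 - √102 ≈ 2358.9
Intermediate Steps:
U(J, I) = -3*I (U(J, I) = -3*(I + 0) = -3*I)
O = √102 (O = √(56 + (49 - 3)) = √(56 + 46) = √102 ≈ 10.100)
M(g) = g*(-1 - 3*g) (M(g) = (-3*g - 1)*g = (-1 - 3*g)*g = g*(-1 - 3*g))
M(O) + 2675 = -√102*(1 + 3*√102) + 2675 = 2675 - √102*(1 + 3*√102)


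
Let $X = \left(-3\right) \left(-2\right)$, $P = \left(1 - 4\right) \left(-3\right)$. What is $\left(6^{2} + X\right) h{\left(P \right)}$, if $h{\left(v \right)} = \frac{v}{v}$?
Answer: $42$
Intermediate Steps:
$P = 9$ ($P = \left(-3\right) \left(-3\right) = 9$)
$X = 6$
$h{\left(v \right)} = 1$
$\left(6^{2} + X\right) h{\left(P \right)} = \left(6^{2} + 6\right) 1 = \left(36 + 6\right) 1 = 42 \cdot 1 = 42$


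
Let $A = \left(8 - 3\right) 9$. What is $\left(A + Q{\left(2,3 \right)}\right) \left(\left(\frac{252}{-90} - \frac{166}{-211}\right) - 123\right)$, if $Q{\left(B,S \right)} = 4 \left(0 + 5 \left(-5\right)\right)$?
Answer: $\frac{1450779}{211} \approx 6875.7$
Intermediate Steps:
$Q{\left(B,S \right)} = -100$ ($Q{\left(B,S \right)} = 4 \left(0 - 25\right) = 4 \left(-25\right) = -100$)
$A = 45$ ($A = 5 \cdot 9 = 45$)
$\left(A + Q{\left(2,3 \right)}\right) \left(\left(\frac{252}{-90} - \frac{166}{-211}\right) - 123\right) = \left(45 - 100\right) \left(\left(\frac{252}{-90} - \frac{166}{-211}\right) - 123\right) = - 55 \left(\left(252 \left(- \frac{1}{90}\right) - - \frac{166}{211}\right) - 123\right) = - 55 \left(\left(- \frac{14}{5} + \frac{166}{211}\right) - 123\right) = - 55 \left(- \frac{2124}{1055} - 123\right) = \left(-55\right) \left(- \frac{131889}{1055}\right) = \frac{1450779}{211}$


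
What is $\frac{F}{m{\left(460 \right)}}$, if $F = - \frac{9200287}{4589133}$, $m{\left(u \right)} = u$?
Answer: $- \frac{9200287}{2111001180} \approx -0.0043583$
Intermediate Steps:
$F = - \frac{9200287}{4589133}$ ($F = \left(-9200287\right) \frac{1}{4589133} = - \frac{9200287}{4589133} \approx -2.0048$)
$\frac{F}{m{\left(460 \right)}} = - \frac{9200287}{4589133 \cdot 460} = \left(- \frac{9200287}{4589133}\right) \frac{1}{460} = - \frac{9200287}{2111001180}$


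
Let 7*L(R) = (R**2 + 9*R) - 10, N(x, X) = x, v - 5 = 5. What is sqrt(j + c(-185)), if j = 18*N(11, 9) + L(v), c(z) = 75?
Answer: sqrt(14637)/7 ≈ 17.283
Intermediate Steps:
v = 10 (v = 5 + 5 = 10)
L(R) = -10/7 + R**2/7 + 9*R/7 (L(R) = ((R**2 + 9*R) - 10)/7 = (-10 + R**2 + 9*R)/7 = -10/7 + R**2/7 + 9*R/7)
j = 1566/7 (j = 18*11 + (-10/7 + (1/7)*10**2 + (9/7)*10) = 198 + (-10/7 + (1/7)*100 + 90/7) = 198 + (-10/7 + 100/7 + 90/7) = 198 + 180/7 = 1566/7 ≈ 223.71)
sqrt(j + c(-185)) = sqrt(1566/7 + 75) = sqrt(2091/7) = sqrt(14637)/7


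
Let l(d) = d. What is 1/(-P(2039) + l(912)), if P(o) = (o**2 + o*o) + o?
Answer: -1/8316169 ≈ -1.2025e-7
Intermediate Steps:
P(o) = o + 2*o**2 (P(o) = (o**2 + o**2) + o = 2*o**2 + o = o + 2*o**2)
1/(-P(2039) + l(912)) = 1/(-2039*(1 + 2*2039) + 912) = 1/(-2039*(1 + 4078) + 912) = 1/(-2039*4079 + 912) = 1/(-1*8317081 + 912) = 1/(-8317081 + 912) = 1/(-8316169) = -1/8316169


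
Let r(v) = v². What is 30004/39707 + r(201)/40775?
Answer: 2827615607/1619052925 ≈ 1.7465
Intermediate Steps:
30004/39707 + r(201)/40775 = 30004/39707 + 201²/40775 = 30004*(1/39707) + 40401*(1/40775) = 30004/39707 + 40401/40775 = 2827615607/1619052925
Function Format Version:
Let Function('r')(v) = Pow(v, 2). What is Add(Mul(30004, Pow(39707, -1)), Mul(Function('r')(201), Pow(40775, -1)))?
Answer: Rational(2827615607, 1619052925) ≈ 1.7465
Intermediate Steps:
Add(Mul(30004, Pow(39707, -1)), Mul(Function('r')(201), Pow(40775, -1))) = Add(Mul(30004, Pow(39707, -1)), Mul(Pow(201, 2), Pow(40775, -1))) = Add(Mul(30004, Rational(1, 39707)), Mul(40401, Rational(1, 40775))) = Add(Rational(30004, 39707), Rational(40401, 40775)) = Rational(2827615607, 1619052925)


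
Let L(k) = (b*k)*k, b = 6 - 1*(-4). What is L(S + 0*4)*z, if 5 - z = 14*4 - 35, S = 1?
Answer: -160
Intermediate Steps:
b = 10 (b = 6 + 4 = 10)
L(k) = 10*k² (L(k) = (10*k)*k = 10*k²)
z = -16 (z = 5 - (14*4 - 35) = 5 - (56 - 35) = 5 - 1*21 = 5 - 21 = -16)
L(S + 0*4)*z = (10*(1 + 0*4)²)*(-16) = (10*(1 + 0)²)*(-16) = (10*1²)*(-16) = (10*1)*(-16) = 10*(-16) = -160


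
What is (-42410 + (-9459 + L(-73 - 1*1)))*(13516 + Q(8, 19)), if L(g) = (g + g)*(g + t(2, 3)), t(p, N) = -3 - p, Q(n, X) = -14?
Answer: -542469854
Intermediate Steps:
L(g) = 2*g*(-5 + g) (L(g) = (g + g)*(g + (-3 - 1*2)) = (2*g)*(g + (-3 - 2)) = (2*g)*(g - 5) = (2*g)*(-5 + g) = 2*g*(-5 + g))
(-42410 + (-9459 + L(-73 - 1*1)))*(13516 + Q(8, 19)) = (-42410 + (-9459 + 2*(-73 - 1*1)*(-5 + (-73 - 1*1))))*(13516 - 14) = (-42410 + (-9459 + 2*(-73 - 1)*(-5 + (-73 - 1))))*13502 = (-42410 + (-9459 + 2*(-74)*(-5 - 74)))*13502 = (-42410 + (-9459 + 2*(-74)*(-79)))*13502 = (-42410 + (-9459 + 11692))*13502 = (-42410 + 2233)*13502 = -40177*13502 = -542469854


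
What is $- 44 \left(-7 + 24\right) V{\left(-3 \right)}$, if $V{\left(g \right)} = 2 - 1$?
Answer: $-748$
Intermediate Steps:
$V{\left(g \right)} = 1$ ($V{\left(g \right)} = 2 - 1 = 1$)
$- 44 \left(-7 + 24\right) V{\left(-3 \right)} = - 44 \left(-7 + 24\right) 1 = \left(-44\right) 17 \cdot 1 = \left(-748\right) 1 = -748$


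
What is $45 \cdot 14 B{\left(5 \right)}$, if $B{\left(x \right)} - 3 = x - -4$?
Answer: $7560$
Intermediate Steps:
$B{\left(x \right)} = 7 + x$ ($B{\left(x \right)} = 3 + \left(x - -4\right) = 3 + \left(x + 4\right) = 3 + \left(4 + x\right) = 7 + x$)
$45 \cdot 14 B{\left(5 \right)} = 45 \cdot 14 \left(7 + 5\right) = 630 \cdot 12 = 7560$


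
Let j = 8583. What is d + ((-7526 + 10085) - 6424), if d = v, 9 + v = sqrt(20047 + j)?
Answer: -3874 + sqrt(28630) ≈ -3704.8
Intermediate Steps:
v = -9 + sqrt(28630) (v = -9 + sqrt(20047 + 8583) = -9 + sqrt(28630) ≈ 160.20)
d = -9 + sqrt(28630) ≈ 160.20
d + ((-7526 + 10085) - 6424) = (-9 + sqrt(28630)) + ((-7526 + 10085) - 6424) = (-9 + sqrt(28630)) + (2559 - 6424) = (-9 + sqrt(28630)) - 3865 = -3874 + sqrt(28630)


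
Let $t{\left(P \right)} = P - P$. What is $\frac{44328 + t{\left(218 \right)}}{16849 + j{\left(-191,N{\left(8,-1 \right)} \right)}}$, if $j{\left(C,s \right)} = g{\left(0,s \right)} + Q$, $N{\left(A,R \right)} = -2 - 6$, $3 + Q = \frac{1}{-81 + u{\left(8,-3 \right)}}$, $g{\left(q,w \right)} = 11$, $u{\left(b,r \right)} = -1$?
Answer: $\frac{3634896}{1382273} \approx 2.6297$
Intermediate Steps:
$t{\left(P \right)} = 0$
$Q = - \frac{247}{82}$ ($Q = -3 + \frac{1}{-81 - 1} = -3 + \frac{1}{-82} = -3 - \frac{1}{82} = - \frac{247}{82} \approx -3.0122$)
$N{\left(A,R \right)} = -8$
$j{\left(C,s \right)} = \frac{655}{82}$ ($j{\left(C,s \right)} = 11 - \frac{247}{82} = \frac{655}{82}$)
$\frac{44328 + t{\left(218 \right)}}{16849 + j{\left(-191,N{\left(8,-1 \right)} \right)}} = \frac{44328 + 0}{16849 + \frac{655}{82}} = \frac{44328}{\frac{1382273}{82}} = 44328 \cdot \frac{82}{1382273} = \frac{3634896}{1382273}$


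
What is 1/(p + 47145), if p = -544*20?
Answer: 1/36265 ≈ 2.7575e-5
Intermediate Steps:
p = -10880
1/(p + 47145) = 1/(-10880 + 47145) = 1/36265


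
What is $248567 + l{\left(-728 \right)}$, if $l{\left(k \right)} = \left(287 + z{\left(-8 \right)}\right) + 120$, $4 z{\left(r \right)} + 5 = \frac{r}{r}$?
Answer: $248973$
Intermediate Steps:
$z{\left(r \right)} = -1$ ($z{\left(r \right)} = - \frac{5}{4} + \frac{r \frac{1}{r}}{4} = - \frac{5}{4} + \frac{1}{4} \cdot 1 = - \frac{5}{4} + \frac{1}{4} = -1$)
$l{\left(k \right)} = 406$ ($l{\left(k \right)} = \left(287 - 1\right) + 120 = 286 + 120 = 406$)
$248567 + l{\left(-728 \right)} = 248567 + 406 = 248973$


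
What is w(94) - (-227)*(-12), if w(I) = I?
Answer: -2630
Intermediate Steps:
w(94) - (-227)*(-12) = 94 - (-227)*(-12) = 94 - 1*2724 = 94 - 2724 = -2630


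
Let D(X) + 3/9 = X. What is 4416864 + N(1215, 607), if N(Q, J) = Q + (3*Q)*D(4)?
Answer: 4431444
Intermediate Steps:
D(X) = -⅓ + X
N(Q, J) = 12*Q (N(Q, J) = Q + (3*Q)*(-⅓ + 4) = Q + (3*Q)*(11/3) = Q + 11*Q = 12*Q)
4416864 + N(1215, 607) = 4416864 + 12*1215 = 4416864 + 14580 = 4431444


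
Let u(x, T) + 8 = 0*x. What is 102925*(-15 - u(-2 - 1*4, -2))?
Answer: -720475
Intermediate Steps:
u(x, T) = -8 (u(x, T) = -8 + 0*x = -8 + 0 = -8)
102925*(-15 - u(-2 - 1*4, -2)) = 102925*(-15 - 1*(-8)) = 102925*(-15 + 8) = 102925*(-7) = -720475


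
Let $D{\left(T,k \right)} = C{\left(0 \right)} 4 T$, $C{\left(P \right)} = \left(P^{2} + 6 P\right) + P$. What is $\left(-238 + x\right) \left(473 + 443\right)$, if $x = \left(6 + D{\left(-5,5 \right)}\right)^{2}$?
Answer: $-185032$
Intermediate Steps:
$C{\left(P \right)} = P^{2} + 7 P$
$D{\left(T,k \right)} = 0$ ($D{\left(T,k \right)} = 0 \left(7 + 0\right) 4 T = 0 \cdot 7 \cdot 4 T = 0 \cdot 4 T = 0 T = 0$)
$x = 36$ ($x = \left(6 + 0\right)^{2} = 6^{2} = 36$)
$\left(-238 + x\right) \left(473 + 443\right) = \left(-238 + 36\right) \left(473 + 443\right) = \left(-202\right) 916 = -185032$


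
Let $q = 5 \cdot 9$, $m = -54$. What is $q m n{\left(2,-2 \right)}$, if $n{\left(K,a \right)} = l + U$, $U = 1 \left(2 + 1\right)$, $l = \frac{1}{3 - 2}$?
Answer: $-9720$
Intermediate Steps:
$l = 1$ ($l = 1^{-1} = 1$)
$U = 3$ ($U = 1 \cdot 3 = 3$)
$q = 45$
$n{\left(K,a \right)} = 4$ ($n{\left(K,a \right)} = 1 + 3 = 4$)
$q m n{\left(2,-2 \right)} = 45 \left(-54\right) 4 = \left(-2430\right) 4 = -9720$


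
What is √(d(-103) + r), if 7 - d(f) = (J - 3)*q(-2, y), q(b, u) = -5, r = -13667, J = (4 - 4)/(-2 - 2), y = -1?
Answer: 5*I*√547 ≈ 116.94*I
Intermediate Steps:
J = 0 (J = 0/(-4) = 0*(-¼) = 0)
d(f) = -8 (d(f) = 7 - (0 - 3)*(-5) = 7 - (-3)*(-5) = 7 - 1*15 = 7 - 15 = -8)
√(d(-103) + r) = √(-8 - 13667) = √(-13675) = 5*I*√547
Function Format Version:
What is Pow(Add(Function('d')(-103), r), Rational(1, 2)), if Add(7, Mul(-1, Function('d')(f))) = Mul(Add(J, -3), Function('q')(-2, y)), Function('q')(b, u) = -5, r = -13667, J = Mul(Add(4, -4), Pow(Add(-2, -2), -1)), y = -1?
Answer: Mul(5, I, Pow(547, Rational(1, 2))) ≈ Mul(116.94, I)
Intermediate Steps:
J = 0 (J = Mul(0, Pow(-4, -1)) = Mul(0, Rational(-1, 4)) = 0)
Function('d')(f) = -8 (Function('d')(f) = Add(7, Mul(-1, Mul(Add(0, -3), -5))) = Add(7, Mul(-1, Mul(-3, -5))) = Add(7, Mul(-1, 15)) = Add(7, -15) = -8)
Pow(Add(Function('d')(-103), r), Rational(1, 2)) = Pow(Add(-8, -13667), Rational(1, 2)) = Pow(-13675, Rational(1, 2)) = Mul(5, I, Pow(547, Rational(1, 2)))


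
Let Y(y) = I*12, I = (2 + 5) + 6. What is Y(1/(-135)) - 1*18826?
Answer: -18670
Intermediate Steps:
I = 13 (I = 7 + 6 = 13)
Y(y) = 156 (Y(y) = 13*12 = 156)
Y(1/(-135)) - 1*18826 = 156 - 1*18826 = 156 - 18826 = -18670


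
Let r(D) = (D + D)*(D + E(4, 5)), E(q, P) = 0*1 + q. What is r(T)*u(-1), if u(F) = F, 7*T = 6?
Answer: -408/49 ≈ -8.3265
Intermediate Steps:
T = 6/7 (T = (⅐)*6 = 6/7 ≈ 0.85714)
E(q, P) = q (E(q, P) = 0 + q = q)
r(D) = 2*D*(4 + D) (r(D) = (D + D)*(D + 4) = (2*D)*(4 + D) = 2*D*(4 + D))
r(T)*u(-1) = (2*(6/7)*(4 + 6/7))*(-1) = (2*(6/7)*(34/7))*(-1) = (408/49)*(-1) = -408/49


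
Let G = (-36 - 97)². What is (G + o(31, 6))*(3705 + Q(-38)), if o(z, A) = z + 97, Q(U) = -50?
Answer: 65121135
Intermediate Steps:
G = 17689 (G = (-133)² = 17689)
o(z, A) = 97 + z
(G + o(31, 6))*(3705 + Q(-38)) = (17689 + (97 + 31))*(3705 - 50) = (17689 + 128)*3655 = 17817*3655 = 65121135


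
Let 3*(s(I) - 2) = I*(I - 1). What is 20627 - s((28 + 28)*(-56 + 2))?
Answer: -3028575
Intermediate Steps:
s(I) = 2 + I*(-1 + I)/3 (s(I) = 2 + (I*(I - 1))/3 = 2 + (I*(-1 + I))/3 = 2 + I*(-1 + I)/3)
20627 - s((28 + 28)*(-56 + 2)) = 20627 - (2 - (28 + 28)*(-56 + 2)/3 + ((28 + 28)*(-56 + 2))²/3) = 20627 - (2 - 56*(-54)/3 + (56*(-54))²/3) = 20627 - (2 - ⅓*(-3024) + (⅓)*(-3024)²) = 20627 - (2 + 1008 + (⅓)*9144576) = 20627 - (2 + 1008 + 3048192) = 20627 - 1*3049202 = 20627 - 3049202 = -3028575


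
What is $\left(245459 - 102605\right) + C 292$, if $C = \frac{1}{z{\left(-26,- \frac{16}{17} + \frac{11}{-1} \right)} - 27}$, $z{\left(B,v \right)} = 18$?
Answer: $\frac{1285394}{9} \approx 1.4282 \cdot 10^{5}$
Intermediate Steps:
$C = - \frac{1}{9}$ ($C = \frac{1}{18 - 27} = \frac{1}{-9} = - \frac{1}{9} \approx -0.11111$)
$\left(245459 - 102605\right) + C 292 = \left(245459 - 102605\right) - \frac{292}{9} = 142854 - \frac{292}{9} = \frac{1285394}{9}$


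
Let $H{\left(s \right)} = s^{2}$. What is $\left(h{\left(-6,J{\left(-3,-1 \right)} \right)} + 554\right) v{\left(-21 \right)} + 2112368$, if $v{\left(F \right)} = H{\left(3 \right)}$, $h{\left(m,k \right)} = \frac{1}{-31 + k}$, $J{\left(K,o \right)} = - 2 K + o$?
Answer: $\frac{55051195}{26} \approx 2.1174 \cdot 10^{6}$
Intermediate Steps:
$J{\left(K,o \right)} = o - 2 K$
$v{\left(F \right)} = 9$ ($v{\left(F \right)} = 3^{2} = 9$)
$\left(h{\left(-6,J{\left(-3,-1 \right)} \right)} + 554\right) v{\left(-21 \right)} + 2112368 = \left(\frac{1}{-31 - -5} + 554\right) 9 + 2112368 = \left(\frac{1}{-31 + \left(-1 + 6\right)} + 554\right) 9 + 2112368 = \left(\frac{1}{-31 + 5} + 554\right) 9 + 2112368 = \left(\frac{1}{-26} + 554\right) 9 + 2112368 = \left(- \frac{1}{26} + 554\right) 9 + 2112368 = \frac{14403}{26} \cdot 9 + 2112368 = \frac{129627}{26} + 2112368 = \frac{55051195}{26}$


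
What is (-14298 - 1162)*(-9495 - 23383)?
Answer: 508293880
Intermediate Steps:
(-14298 - 1162)*(-9495 - 23383) = -15460*(-32878) = 508293880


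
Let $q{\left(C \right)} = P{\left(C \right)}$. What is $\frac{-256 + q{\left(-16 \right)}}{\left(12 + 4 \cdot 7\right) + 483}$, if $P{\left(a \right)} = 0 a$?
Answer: $- \frac{256}{523} \approx -0.48948$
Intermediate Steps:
$P{\left(a \right)} = 0$
$q{\left(C \right)} = 0$
$\frac{-256 + q{\left(-16 \right)}}{\left(12 + 4 \cdot 7\right) + 483} = \frac{-256 + 0}{\left(12 + 4 \cdot 7\right) + 483} = - \frac{256}{\left(12 + 28\right) + 483} = - \frac{256}{40 + 483} = - \frac{256}{523}$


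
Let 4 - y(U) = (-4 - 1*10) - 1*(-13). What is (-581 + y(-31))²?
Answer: 331776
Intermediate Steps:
y(U) = 5 (y(U) = 4 - ((-4 - 1*10) - 1*(-13)) = 4 - ((-4 - 10) + 13) = 4 - (-14 + 13) = 4 - 1*(-1) = 4 + 1 = 5)
(-581 + y(-31))² = (-581 + 5)² = (-576)² = 331776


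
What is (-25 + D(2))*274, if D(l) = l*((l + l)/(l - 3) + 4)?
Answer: -6850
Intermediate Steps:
D(l) = l*(4 + 2*l/(-3 + l)) (D(l) = l*((2*l)/(-3 + l) + 4) = l*(2*l/(-3 + l) + 4) = l*(4 + 2*l/(-3 + l)))
(-25 + D(2))*274 = (-25 + 6*2*(-2 + 2)/(-3 + 2))*274 = (-25 + 6*2*0/(-1))*274 = (-25 + 6*2*(-1)*0)*274 = (-25 + 0)*274 = -25*274 = -6850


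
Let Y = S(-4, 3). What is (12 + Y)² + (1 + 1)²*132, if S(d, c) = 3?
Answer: 753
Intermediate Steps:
Y = 3
(12 + Y)² + (1 + 1)²*132 = (12 + 3)² + (1 + 1)²*132 = 15² + 2²*132 = 225 + 4*132 = 225 + 528 = 753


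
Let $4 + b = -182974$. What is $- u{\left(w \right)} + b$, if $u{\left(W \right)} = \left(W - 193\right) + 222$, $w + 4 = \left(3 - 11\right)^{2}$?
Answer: $-183067$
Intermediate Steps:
$b = -182978$ ($b = -4 - 182974 = -182978$)
$w = 60$ ($w = -4 + \left(3 - 11\right)^{2} = -4 + \left(-8\right)^{2} = -4 + 64 = 60$)
$u{\left(W \right)} = 29 + W$ ($u{\left(W \right)} = \left(-193 + W\right) + 222 = 29 + W$)
$- u{\left(w \right)} + b = - (29 + 60) - 182978 = \left(-1\right) 89 - 182978 = -89 - 182978 = -183067$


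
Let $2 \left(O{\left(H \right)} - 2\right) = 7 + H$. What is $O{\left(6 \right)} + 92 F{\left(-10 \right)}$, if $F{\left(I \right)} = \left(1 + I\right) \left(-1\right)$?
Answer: $\frac{1673}{2} \approx 836.5$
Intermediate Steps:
$O{\left(H \right)} = \frac{11}{2} + \frac{H}{2}$ ($O{\left(H \right)} = 2 + \frac{7 + H}{2} = 2 + \left(\frac{7}{2} + \frac{H}{2}\right) = \frac{11}{2} + \frac{H}{2}$)
$F{\left(I \right)} = -1 - I$
$O{\left(6 \right)} + 92 F{\left(-10 \right)} = \left(\frac{11}{2} + \frac{1}{2} \cdot 6\right) + 92 \left(-1 - -10\right) = \left(\frac{11}{2} + 3\right) + 92 \left(-1 + 10\right) = \frac{17}{2} + 92 \cdot 9 = \frac{17}{2} + 828 = \frac{1673}{2}$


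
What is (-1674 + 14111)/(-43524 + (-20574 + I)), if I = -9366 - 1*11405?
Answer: -12437/84869 ≈ -0.14654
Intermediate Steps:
I = -20771 (I = -9366 - 11405 = -20771)
(-1674 + 14111)/(-43524 + (-20574 + I)) = (-1674 + 14111)/(-43524 + (-20574 - 20771)) = 12437/(-43524 - 41345) = 12437/(-84869) = 12437*(-1/84869) = -12437/84869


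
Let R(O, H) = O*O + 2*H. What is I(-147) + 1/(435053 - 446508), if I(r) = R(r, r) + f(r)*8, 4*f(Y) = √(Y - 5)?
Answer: 244163324/11455 + 4*I*√38 ≈ 21315.0 + 24.658*I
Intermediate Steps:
R(O, H) = O² + 2*H
f(Y) = √(-5 + Y)/4 (f(Y) = √(Y - 5)/4 = √(-5 + Y)/4)
I(r) = r² + 2*r + 2*√(-5 + r) (I(r) = (r² + 2*r) + (√(-5 + r)/4)*8 = (r² + 2*r) + 2*√(-5 + r) = r² + 2*r + 2*√(-5 + r))
I(-147) + 1/(435053 - 446508) = ((-147)² + 2*(-147) + 2*√(-5 - 147)) + 1/(435053 - 446508) = (21609 - 294 + 2*√(-152)) + 1/(-11455) = (21609 - 294 + 2*(2*I*√38)) - 1/11455 = (21609 - 294 + 4*I*√38) - 1/11455 = (21315 + 4*I*√38) - 1/11455 = 244163324/11455 + 4*I*√38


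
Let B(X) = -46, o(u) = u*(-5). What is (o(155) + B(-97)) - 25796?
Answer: -26617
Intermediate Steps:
o(u) = -5*u
(o(155) + B(-97)) - 25796 = (-5*155 - 46) - 25796 = (-775 - 46) - 25796 = -821 - 25796 = -26617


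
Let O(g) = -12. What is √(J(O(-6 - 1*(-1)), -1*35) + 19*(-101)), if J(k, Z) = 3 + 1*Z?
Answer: I*√1951 ≈ 44.17*I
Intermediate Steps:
J(k, Z) = 3 + Z
√(J(O(-6 - 1*(-1)), -1*35) + 19*(-101)) = √((3 - 1*35) + 19*(-101)) = √((3 - 35) - 1919) = √(-32 - 1919) = √(-1951) = I*√1951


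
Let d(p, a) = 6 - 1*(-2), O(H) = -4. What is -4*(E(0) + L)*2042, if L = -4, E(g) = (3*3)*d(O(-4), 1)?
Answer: -555424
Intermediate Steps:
d(p, a) = 8 (d(p, a) = 6 + 2 = 8)
E(g) = 72 (E(g) = (3*3)*8 = 9*8 = 72)
-4*(E(0) + L)*2042 = -4*(72 - 4)*2042 = -4*68*2042 = -272*2042 = -555424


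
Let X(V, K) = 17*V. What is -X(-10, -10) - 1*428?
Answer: -258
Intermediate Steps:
-X(-10, -10) - 1*428 = -17*(-10) - 1*428 = -1*(-170) - 428 = 170 - 428 = -258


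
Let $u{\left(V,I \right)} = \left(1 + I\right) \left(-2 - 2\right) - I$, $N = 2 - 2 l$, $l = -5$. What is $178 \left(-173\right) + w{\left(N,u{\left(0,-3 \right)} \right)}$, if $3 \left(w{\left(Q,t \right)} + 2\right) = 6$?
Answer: $-30794$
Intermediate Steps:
$N = 12$ ($N = 2 - -10 = 2 + 10 = 12$)
$u{\left(V,I \right)} = -4 - 5 I$ ($u{\left(V,I \right)} = \left(1 + I\right) \left(-4\right) - I = \left(-4 - 4 I\right) - I = -4 - 5 I$)
$w{\left(Q,t \right)} = 0$ ($w{\left(Q,t \right)} = -2 + \frac{1}{3} \cdot 6 = -2 + 2 = 0$)
$178 \left(-173\right) + w{\left(N,u{\left(0,-3 \right)} \right)} = 178 \left(-173\right) + 0 = -30794 + 0 = -30794$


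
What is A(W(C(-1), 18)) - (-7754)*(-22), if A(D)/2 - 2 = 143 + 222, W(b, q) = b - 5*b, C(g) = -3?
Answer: -169854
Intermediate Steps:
W(b, q) = -4*b
A(D) = 734 (A(D) = 4 + 2*(143 + 222) = 4 + 2*365 = 4 + 730 = 734)
A(W(C(-1), 18)) - (-7754)*(-22) = 734 - (-7754)*(-22) = 734 - 1*170588 = 734 - 170588 = -169854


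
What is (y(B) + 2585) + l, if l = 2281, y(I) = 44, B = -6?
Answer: 4910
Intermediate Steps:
(y(B) + 2585) + l = (44 + 2585) + 2281 = 2629 + 2281 = 4910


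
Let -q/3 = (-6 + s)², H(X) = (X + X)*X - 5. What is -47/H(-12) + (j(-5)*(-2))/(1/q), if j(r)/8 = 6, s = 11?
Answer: 2037553/283 ≈ 7199.8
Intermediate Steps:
H(X) = -5 + 2*X² (H(X) = (2*X)*X - 5 = 2*X² - 5 = -5 + 2*X²)
j(r) = 48 (j(r) = 8*6 = 48)
q = -75 (q = -3*(-6 + 11)² = -3*5² = -3*25 = -75)
-47/H(-12) + (j(-5)*(-2))/(1/q) = -47/(-5 + 2*(-12)²) + (48*(-2))/(1/(-75)) = -47/(-5 + 2*144) - 96/(-1/75) = -47/(-5 + 288) - 96*(-75) = -47/283 + 7200 = 2037553/283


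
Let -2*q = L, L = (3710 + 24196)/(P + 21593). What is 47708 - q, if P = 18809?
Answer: 1927512569/40402 ≈ 47708.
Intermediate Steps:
L = 13953/20201 (L = (3710 + 24196)/(18809 + 21593) = 27906/40402 = 27906*(1/40402) = 13953/20201 ≈ 0.69071)
q = -13953/40402 (q = -½*13953/20201 = -13953/40402 ≈ -0.34535)
47708 - q = 47708 - 1*(-13953/40402) = 47708 + 13953/40402 = 1927512569/40402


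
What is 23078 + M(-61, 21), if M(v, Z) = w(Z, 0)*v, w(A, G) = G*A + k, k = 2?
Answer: 22956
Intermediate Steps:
w(A, G) = 2 + A*G (w(A, G) = G*A + 2 = A*G + 2 = 2 + A*G)
M(v, Z) = 2*v (M(v, Z) = (2 + Z*0)*v = (2 + 0)*v = 2*v)
23078 + M(-61, 21) = 23078 + 2*(-61) = 23078 - 122 = 22956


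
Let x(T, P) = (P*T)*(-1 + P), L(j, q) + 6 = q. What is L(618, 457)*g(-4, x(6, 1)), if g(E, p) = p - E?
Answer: 1804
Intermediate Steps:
L(j, q) = -6 + q
x(T, P) = P*T*(-1 + P)
L(618, 457)*g(-4, x(6, 1)) = (-6 + 457)*(1*6*(-1 + 1) - 1*(-4)) = 451*(1*6*0 + 4) = 451*(0 + 4) = 451*4 = 1804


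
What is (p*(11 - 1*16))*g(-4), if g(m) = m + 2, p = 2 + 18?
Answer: 200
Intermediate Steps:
p = 20
g(m) = 2 + m
(p*(11 - 1*16))*g(-4) = (20*(11 - 1*16))*(2 - 4) = (20*(11 - 16))*(-2) = (20*(-5))*(-2) = -100*(-2) = 200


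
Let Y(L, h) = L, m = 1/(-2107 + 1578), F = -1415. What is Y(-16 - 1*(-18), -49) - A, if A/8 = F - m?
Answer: 5989330/529 ≈ 11322.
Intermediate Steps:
m = -1/529 (m = 1/(-529) = -1/529 ≈ -0.0018904)
A = -5988272/529 (A = 8*(-1415 - 1*(-1/529)) = 8*(-1415 + 1/529) = 8*(-748534/529) = -5988272/529 ≈ -11320.)
Y(-16 - 1*(-18), -49) - A = (-16 - 1*(-18)) - 1*(-5988272/529) = (-16 + 18) + 5988272/529 = 2 + 5988272/529 = 5989330/529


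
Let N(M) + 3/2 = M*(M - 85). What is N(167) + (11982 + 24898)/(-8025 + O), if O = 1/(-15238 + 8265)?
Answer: 765952214515/55958326 ≈ 13688.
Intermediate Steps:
O = -1/6973 (O = 1/(-6973) = -1/6973 ≈ -0.00014341)
N(M) = -3/2 + M*(-85 + M) (N(M) = -3/2 + M*(M - 85) = -3/2 + M*(-85 + M))
N(167) + (11982 + 24898)/(-8025 + O) = (-3/2 + 167**2 - 85*167) + (11982 + 24898)/(-8025 - 1/6973) = (-3/2 + 27889 - 14195) + 36880/(-55958326/6973) = 27385/2 + 36880*(-6973/55958326) = 27385/2 - 128582120/27979163 = 765952214515/55958326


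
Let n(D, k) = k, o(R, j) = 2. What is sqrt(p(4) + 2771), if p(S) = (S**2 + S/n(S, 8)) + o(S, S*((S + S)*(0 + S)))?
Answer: sqrt(11158)/2 ≈ 52.816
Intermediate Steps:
p(S) = 2 + S**2 + S/8 (p(S) = (S**2 + S/8) + 2 = 2 + S**2 + S/8)
sqrt(p(4) + 2771) = sqrt((2 + 4**2 + (1/8)*4) + 2771) = sqrt((2 + 16 + 1/2) + 2771) = sqrt(37/2 + 2771) = sqrt(5579/2) = sqrt(11158)/2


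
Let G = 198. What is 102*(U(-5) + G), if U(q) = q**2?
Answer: 22746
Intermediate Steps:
102*(U(-5) + G) = 102*((-5)**2 + 198) = 102*(25 + 198) = 102*223 = 22746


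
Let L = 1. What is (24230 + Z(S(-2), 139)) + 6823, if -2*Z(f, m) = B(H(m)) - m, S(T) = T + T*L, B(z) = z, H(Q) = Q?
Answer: 31053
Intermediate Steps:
S(T) = 2*T (S(T) = T + T*1 = T + T = 2*T)
Z(f, m) = 0 (Z(f, m) = -(m - m)/2 = -½*0 = 0)
(24230 + Z(S(-2), 139)) + 6823 = (24230 + 0) + 6823 = 24230 + 6823 = 31053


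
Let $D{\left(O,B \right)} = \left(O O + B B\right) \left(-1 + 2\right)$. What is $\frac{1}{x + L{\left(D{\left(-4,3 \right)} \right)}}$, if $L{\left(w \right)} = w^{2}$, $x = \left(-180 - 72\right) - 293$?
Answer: $\frac{1}{80} \approx 0.0125$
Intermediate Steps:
$x = -545$ ($x = -252 - 293 = -545$)
$D{\left(O,B \right)} = B^{2} + O^{2}$ ($D{\left(O,B \right)} = \left(O^{2} + B^{2}\right) 1 = \left(B^{2} + O^{2}\right) 1 = B^{2} + O^{2}$)
$\frac{1}{x + L{\left(D{\left(-4,3 \right)} \right)}} = \frac{1}{-545 + \left(3^{2} + \left(-4\right)^{2}\right)^{2}} = \frac{1}{-545 + \left(9 + 16\right)^{2}} = \frac{1}{-545 + 25^{2}} = \frac{1}{-545 + 625} = \frac{1}{80}$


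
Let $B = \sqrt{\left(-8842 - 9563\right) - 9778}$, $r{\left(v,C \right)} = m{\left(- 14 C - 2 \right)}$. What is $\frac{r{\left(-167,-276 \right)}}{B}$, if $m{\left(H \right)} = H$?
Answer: $- \frac{3862 i \sqrt{28183}}{28183} \approx - 23.005 i$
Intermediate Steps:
$r{\left(v,C \right)} = -2 - 14 C$ ($r{\left(v,C \right)} = - 14 C - 2 = -2 - 14 C$)
$B = i \sqrt{28183}$ ($B = \sqrt{-18405 - 9778} = \sqrt{-28183} = i \sqrt{28183} \approx 167.88 i$)
$\frac{r{\left(-167,-276 \right)}}{B} = \frac{-2 - -3864}{i \sqrt{28183}} = \left(-2 + 3864\right) \left(- \frac{i \sqrt{28183}}{28183}\right) = 3862 \left(- \frac{i \sqrt{28183}}{28183}\right) = - \frac{3862 i \sqrt{28183}}{28183}$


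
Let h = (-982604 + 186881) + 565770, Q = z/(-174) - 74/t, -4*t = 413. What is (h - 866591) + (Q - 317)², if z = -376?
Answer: -1288288317387623/1291036761 ≈ -9.9787e+5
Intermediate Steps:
t = -413/4 (t = -¼*413 = -413/4 ≈ -103.25)
Q = 103396/35931 (Q = -376/(-174) - 74/(-413/4) = -376*(-1/174) - 74*(-4/413) = 188/87 + 296/413 = 103396/35931 ≈ 2.8776)
h = -229953 (h = -795723 + 565770 = -229953)
(h - 866591) + (Q - 317)² = (-229953 - 866591) + (103396/35931 - 317)² = -1096544 + (-11286731/35931)² = -1096544 + 127390296666361/1291036761 = -1288288317387623/1291036761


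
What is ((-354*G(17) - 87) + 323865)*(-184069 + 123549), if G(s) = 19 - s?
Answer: -19552196400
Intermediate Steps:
((-354*G(17) - 87) + 323865)*(-184069 + 123549) = ((-354*(19 - 1*17) - 87) + 323865)*(-184069 + 123549) = ((-354*(19 - 17) - 87) + 323865)*(-60520) = ((-354*2 - 87) + 323865)*(-60520) = ((-708 - 87) + 323865)*(-60520) = (-795 + 323865)*(-60520) = 323070*(-60520) = -19552196400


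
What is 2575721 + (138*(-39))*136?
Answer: 1843769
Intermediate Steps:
2575721 + (138*(-39))*136 = 2575721 - 5382*136 = 2575721 - 731952 = 1843769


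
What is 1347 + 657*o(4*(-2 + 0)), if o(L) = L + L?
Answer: -9165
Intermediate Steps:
o(L) = 2*L
1347 + 657*o(4*(-2 + 0)) = 1347 + 657*(2*(4*(-2 + 0))) = 1347 + 657*(2*(4*(-2))) = 1347 + 657*(2*(-8)) = 1347 + 657*(-16) = 1347 - 10512 = -9165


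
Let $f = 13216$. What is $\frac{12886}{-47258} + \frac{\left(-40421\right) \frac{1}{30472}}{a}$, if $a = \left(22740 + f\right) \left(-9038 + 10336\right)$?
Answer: $- \frac{9162947547441057}{33604107563284544} \approx -0.27267$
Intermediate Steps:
$a = 46670888$ ($a = \left(22740 + 13216\right) \left(-9038 + 10336\right) = 35956 \cdot 1298 = 46670888$)
$\frac{12886}{-47258} + \frac{\left(-40421\right) \frac{1}{30472}}{a} = \frac{12886}{-47258} + \frac{\left(-40421\right) \frac{1}{30472}}{46670888} = 12886 \left(- \frac{1}{47258}\right) + \left(-40421\right) \frac{1}{30472} \cdot \frac{1}{46670888} = - \frac{6443}{23629} - \frac{40421}{1422155299136} = - \frac{9162947547441057}{33604107563284544}$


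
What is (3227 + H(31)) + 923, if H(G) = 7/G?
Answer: 128657/31 ≈ 4150.2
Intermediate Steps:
(3227 + H(31)) + 923 = (3227 + 7/31) + 923 = 100044/31 + 923 = 128657/31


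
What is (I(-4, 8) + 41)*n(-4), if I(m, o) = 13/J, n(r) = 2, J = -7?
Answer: 548/7 ≈ 78.286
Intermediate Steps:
I(m, o) = -13/7 (I(m, o) = 13/(-7) = 13*(-1/7) = -13/7)
(I(-4, 8) + 41)*n(-4) = (-13/7 + 41)*2 = (274/7)*2 = 548/7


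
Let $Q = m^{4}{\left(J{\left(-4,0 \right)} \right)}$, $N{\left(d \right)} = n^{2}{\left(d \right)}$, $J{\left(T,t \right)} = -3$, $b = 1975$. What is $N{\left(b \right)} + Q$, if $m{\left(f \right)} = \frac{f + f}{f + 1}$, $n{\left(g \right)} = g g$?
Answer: $15214875390706$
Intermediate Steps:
$n{\left(g \right)} = g^{2}$
$m{\left(f \right)} = \frac{2 f}{1 + f}$
$N{\left(d \right)} = d^{4}$ ($N{\left(d \right)} = \left(d^{2}\right)^{2} = d^{4}$)
$Q = 81$ ($Q = \left(2 \left(-3\right) \frac{1}{1 - 3}\right)^{4} = \left(2 \left(-3\right) \frac{1}{-2}\right)^{4} = \left(2 \left(-3\right) \left(- \frac{1}{2}\right)\right)^{4} = 3^{4} = 81$)
$N{\left(b \right)} + Q = 1975^{4} + 81 = 15214875390625 + 81 = 15214875390706$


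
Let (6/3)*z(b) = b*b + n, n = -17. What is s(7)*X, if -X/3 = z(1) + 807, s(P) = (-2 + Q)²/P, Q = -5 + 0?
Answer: -16779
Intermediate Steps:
Q = -5
z(b) = -17/2 + b²/2 (z(b) = (b*b - 17)/2 = (b² - 17)/2 = (-17 + b²)/2 = -17/2 + b²/2)
s(P) = 49/P (s(P) = (-2 - 5)²/P = (-7)²/P = 49/P)
X = -2397 (X = -3*((-17/2 + (½)*1²) + 807) = -3*((-17/2 + (½)*1) + 807) = -3*((-17/2 + ½) + 807) = -3*(-8 + 807) = -3*799 = -2397)
s(7)*X = (49/7)*(-2397) = (49*(⅐))*(-2397) = 7*(-2397) = -16779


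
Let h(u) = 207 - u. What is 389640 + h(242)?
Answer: 389605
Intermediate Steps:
389640 + h(242) = 389640 + (207 - 1*242) = 389640 + (207 - 242) = 389640 - 35 = 389605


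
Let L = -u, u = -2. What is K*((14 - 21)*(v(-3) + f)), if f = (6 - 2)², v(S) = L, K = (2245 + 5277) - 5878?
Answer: -207144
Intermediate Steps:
L = 2 (L = -1*(-2) = 2)
K = 1644 (K = 7522 - 5878 = 1644)
v(S) = 2
f = 16 (f = 4² = 16)
K*((14 - 21)*(v(-3) + f)) = 1644*((14 - 21)*(2 + 16)) = 1644*(-7*18) = 1644*(-126) = -207144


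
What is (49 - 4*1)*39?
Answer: 1755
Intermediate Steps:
(49 - 4*1)*39 = (49 - 4)*39 = 45*39 = 1755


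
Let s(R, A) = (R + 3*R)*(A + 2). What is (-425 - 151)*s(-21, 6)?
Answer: 387072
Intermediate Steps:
s(R, A) = 4*R*(2 + A) (s(R, A) = (4*R)*(2 + A) = 4*R*(2 + A))
(-425 - 151)*s(-21, 6) = (-425 - 151)*(4*(-21)*(2 + 6)) = -2304*(-21)*8 = -576*(-672) = 387072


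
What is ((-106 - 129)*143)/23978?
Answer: -33605/23978 ≈ -1.4015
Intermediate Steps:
((-106 - 129)*143)/23978 = -235*143*(1/23978) = -33605*1/23978 = -33605/23978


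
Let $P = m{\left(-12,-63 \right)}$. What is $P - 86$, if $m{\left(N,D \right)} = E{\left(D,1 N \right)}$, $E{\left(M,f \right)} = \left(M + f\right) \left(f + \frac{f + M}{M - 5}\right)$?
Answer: $\frac{49727}{68} \approx 731.28$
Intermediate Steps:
$E{\left(M,f \right)} = \left(M + f\right) \left(f + \frac{M + f}{-5 + M}\right)$
$m{\left(N,D \right)} = \frac{D^{2} - 4 N^{2} + D N^{2} + N D^{2} - 3 D N}{-5 + D}$ ($m{\left(N,D \right)} = \frac{D^{2} - 4 \left(1 N\right)^{2} + D \left(1 N\right)^{2} + 1 N D^{2} - 3 D 1 N}{-5 + D} = \frac{D^{2} - 4 N^{2} + D N^{2} + N D^{2} - 3 D N}{-5 + D}$)
$P = \frac{55575}{68}$ ($P = \frac{\left(-63\right)^{2} - 4 \left(-12\right)^{2} - 63 \left(-12\right)^{2} - 12 \left(-63\right)^{2} - \left(-189\right) \left(-12\right)}{-5 - 63} = \frac{3969 - 576 - 9072 - 47628 - 2268}{-68} = - \frac{3969 - 576 - 9072 - 47628 - 2268}{68} = \left(- \frac{1}{68}\right) \left(-55575\right) = \frac{55575}{68} \approx 817.28$)
$P - 86 = \frac{55575}{68} - 86 = \frac{49727}{68}$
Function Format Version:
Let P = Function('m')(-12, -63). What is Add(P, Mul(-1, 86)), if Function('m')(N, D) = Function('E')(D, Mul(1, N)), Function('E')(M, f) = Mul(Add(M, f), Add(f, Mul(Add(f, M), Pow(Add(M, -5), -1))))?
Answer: Rational(49727, 68) ≈ 731.28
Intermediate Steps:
Function('E')(M, f) = Mul(Add(M, f), Add(f, Mul(Pow(Add(-5, M), -1), Add(M, f)))) (Function('E')(M, f) = Mul(Add(M, f), Add(f, Mul(Add(M, f), Pow(Add(-5, M), -1)))) = Mul(Add(M, f), Add(f, Mul(Pow(Add(-5, M), -1), Add(M, f)))))
Function('m')(N, D) = Mul(Pow(Add(-5, D), -1), Add(Pow(D, 2), Mul(-4, Pow(N, 2)), Mul(D, Pow(N, 2)), Mul(N, Pow(D, 2)), Mul(-3, D, N))) (Function('m')(N, D) = Mul(Pow(Add(-5, D), -1), Add(Pow(D, 2), Mul(-4, Pow(Mul(1, N), 2)), Mul(D, Pow(Mul(1, N), 2)), Mul(Mul(1, N), Pow(D, 2)), Mul(-3, D, Mul(1, N)))) = Mul(Pow(Add(-5, D), -1), Add(Pow(D, 2), Mul(-4, Pow(N, 2)), Mul(D, Pow(N, 2)), Mul(N, Pow(D, 2)), Mul(-3, D, N))))
P = Rational(55575, 68) (P = Mul(Pow(Add(-5, -63), -1), Add(Pow(-63, 2), Mul(-4, Pow(-12, 2)), Mul(-63, Pow(-12, 2)), Mul(-12, Pow(-63, 2)), Mul(-3, -63, -12))) = Mul(Pow(-68, -1), Add(3969, Mul(-4, 144), Mul(-63, 144), Mul(-12, 3969), -2268)) = Mul(Rational(-1, 68), Add(3969, -576, -9072, -47628, -2268)) = Mul(Rational(-1, 68), -55575) = Rational(55575, 68) ≈ 817.28)
Add(P, Mul(-1, 86)) = Add(Rational(55575, 68), Mul(-1, 86)) = Add(Rational(55575, 68), -86) = Rational(49727, 68)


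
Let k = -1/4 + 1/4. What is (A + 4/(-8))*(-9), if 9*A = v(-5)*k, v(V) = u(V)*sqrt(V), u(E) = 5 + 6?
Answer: 9/2 ≈ 4.5000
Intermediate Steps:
u(E) = 11
k = 0 (k = -1*1/4 + 1*(1/4) = -1/4 + 1/4 = 0)
v(V) = 11*sqrt(V)
A = 0 (A = ((11*sqrt(-5))*0)/9 = ((11*(I*sqrt(5)))*0)/9 = ((11*I*sqrt(5))*0)/9 = (1/9)*0 = 0)
(A + 4/(-8))*(-9) = (0 + 4/(-8))*(-9) = (0 + 4*(-1/8))*(-9) = (0 - 1/2)*(-9) = -1/2*(-9) = 9/2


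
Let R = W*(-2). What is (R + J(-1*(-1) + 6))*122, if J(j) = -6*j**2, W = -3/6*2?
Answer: -35624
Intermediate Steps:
W = -1 (W = -3*1/6*2 = -1/2*2 = -1)
R = 2 (R = -1*(-2) = 2)
(R + J(-1*(-1) + 6))*122 = (2 - 6*(-1*(-1) + 6)**2)*122 = (2 - 6*(1 + 6)**2)*122 = (2 - 6*7**2)*122 = (2 - 6*49)*122 = (2 - 294)*122 = -292*122 = -35624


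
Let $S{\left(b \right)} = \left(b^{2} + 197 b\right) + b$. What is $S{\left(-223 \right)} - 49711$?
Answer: $-44136$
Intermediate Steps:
$S{\left(b \right)} = b^{2} + 198 b$
$S{\left(-223 \right)} - 49711 = - 223 \left(198 - 223\right) - 49711 = \left(-223\right) \left(-25\right) - 49711 = 5575 - 49711 = -44136$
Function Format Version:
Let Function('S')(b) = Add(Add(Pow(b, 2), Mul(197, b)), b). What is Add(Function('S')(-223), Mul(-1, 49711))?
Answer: -44136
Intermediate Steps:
Function('S')(b) = Add(Pow(b, 2), Mul(198, b))
Add(Function('S')(-223), Mul(-1, 49711)) = Add(Mul(-223, Add(198, -223)), Mul(-1, 49711)) = Add(Mul(-223, -25), -49711) = Add(5575, -49711) = -44136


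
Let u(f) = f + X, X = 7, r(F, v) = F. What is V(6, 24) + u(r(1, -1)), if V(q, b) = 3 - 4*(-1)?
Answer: 15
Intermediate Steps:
V(q, b) = 7 (V(q, b) = 3 + 4 = 7)
u(f) = 7 + f (u(f) = f + 7 = 7 + f)
V(6, 24) + u(r(1, -1)) = 7 + (7 + 1) = 7 + 8 = 15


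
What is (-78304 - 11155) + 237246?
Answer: 147787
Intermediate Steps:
(-78304 - 11155) + 237246 = -89459 + 237246 = 147787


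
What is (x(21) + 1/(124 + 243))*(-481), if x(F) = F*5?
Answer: -18535816/367 ≈ -50506.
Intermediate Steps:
x(F) = 5*F
(x(21) + 1/(124 + 243))*(-481) = (5*21 + 1/(124 + 243))*(-481) = (105 + 1/367)*(-481) = (38536/367)*(-481) = -18535816/367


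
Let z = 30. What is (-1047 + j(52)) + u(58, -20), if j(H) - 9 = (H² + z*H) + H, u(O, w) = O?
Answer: 3336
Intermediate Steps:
j(H) = 9 + H² + 31*H (j(H) = 9 + ((H² + 30*H) + H) = 9 + (H² + 31*H) = 9 + H² + 31*H)
(-1047 + j(52)) + u(58, -20) = (-1047 + (9 + 52² + 31*52)) + 58 = (-1047 + (9 + 2704 + 1612)) + 58 = (-1047 + 4325) + 58 = 3278 + 58 = 3336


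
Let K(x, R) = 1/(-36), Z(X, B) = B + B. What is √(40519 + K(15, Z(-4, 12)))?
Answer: √1458683/6 ≈ 201.29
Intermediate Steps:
Z(X, B) = 2*B
K(x, R) = -1/36
√(40519 + K(15, Z(-4, 12))) = √(40519 - 1/36) = √(1458683/36) = √1458683/6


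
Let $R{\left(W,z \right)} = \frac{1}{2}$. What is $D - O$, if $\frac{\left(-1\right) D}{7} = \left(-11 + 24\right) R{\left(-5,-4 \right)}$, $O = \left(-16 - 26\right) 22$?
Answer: $\frac{1757}{2} \approx 878.5$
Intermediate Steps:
$R{\left(W,z \right)} = \frac{1}{2}$
$O = -924$ ($O = \left(-42\right) 22 = -924$)
$D = - \frac{91}{2}$ ($D = - 7 \left(-11 + 24\right) \frac{1}{2} = - 7 \cdot 13 \cdot \frac{1}{2} = \left(-7\right) \frac{13}{2} = - \frac{91}{2} \approx -45.5$)
$D - O = - \frac{91}{2} - -924 = - \frac{91}{2} + 924 = \frac{1757}{2}$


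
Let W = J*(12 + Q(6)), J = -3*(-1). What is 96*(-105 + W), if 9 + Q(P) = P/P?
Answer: -8928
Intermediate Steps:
J = 3
Q(P) = -8 (Q(P) = -9 + P/P = -9 + 1 = -8)
W = 12 (W = 3*(12 - 8) = 3*4 = 12)
96*(-105 + W) = 96*(-105 + 12) = 96*(-93) = -8928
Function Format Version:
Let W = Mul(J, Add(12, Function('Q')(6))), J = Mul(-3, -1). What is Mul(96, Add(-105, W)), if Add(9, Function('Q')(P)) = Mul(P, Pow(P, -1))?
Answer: -8928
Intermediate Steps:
J = 3
Function('Q')(P) = -8 (Function('Q')(P) = Add(-9, Mul(P, Pow(P, -1))) = Add(-9, 1) = -8)
W = 12 (W = Mul(3, Add(12, -8)) = Mul(3, 4) = 12)
Mul(96, Add(-105, W)) = Mul(96, Add(-105, 12)) = Mul(96, -93) = -8928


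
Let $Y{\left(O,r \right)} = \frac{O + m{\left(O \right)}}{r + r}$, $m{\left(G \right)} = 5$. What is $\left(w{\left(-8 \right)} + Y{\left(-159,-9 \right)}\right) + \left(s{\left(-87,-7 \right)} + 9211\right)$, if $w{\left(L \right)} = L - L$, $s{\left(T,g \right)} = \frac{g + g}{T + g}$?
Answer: $\frac{3899935}{423} \approx 9219.7$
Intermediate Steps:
$s{\left(T,g \right)} = \frac{2 g}{T + g}$
$w{\left(L \right)} = 0$
$Y{\left(O,r \right)} = \frac{5 + O}{2 r}$ ($Y{\left(O,r \right)} = \frac{O + 5}{r + r} = \frac{5 + O}{2 r}$)
$\left(w{\left(-8 \right)} + Y{\left(-159,-9 \right)}\right) + \left(s{\left(-87,-7 \right)} + 9211\right) = \left(0 + \frac{5 - 159}{2 \left(-9\right)}\right) + \left(2 \left(-7\right) \frac{1}{-87 - 7} + 9211\right) = \left(0 + \frac{1}{2} \left(- \frac{1}{9}\right) \left(-154\right)\right) + \left(2 \left(-7\right) \frac{1}{-94} + 9211\right) = \left(0 + \frac{77}{9}\right) + \left(2 \left(-7\right) \left(- \frac{1}{94}\right) + 9211\right) = \frac{77}{9} + \left(\frac{7}{47} + 9211\right) = \frac{77}{9} + \frac{432924}{47} = \frac{3899935}{423}$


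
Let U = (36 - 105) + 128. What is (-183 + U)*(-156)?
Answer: 19344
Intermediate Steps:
U = 59 (U = -69 + 128 = 59)
(-183 + U)*(-156) = (-183 + 59)*(-156) = -124*(-156) = 19344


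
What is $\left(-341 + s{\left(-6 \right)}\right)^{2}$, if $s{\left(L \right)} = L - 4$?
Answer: $123201$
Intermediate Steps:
$s{\left(L \right)} = -4 + L$
$\left(-341 + s{\left(-6 \right)}\right)^{2} = \left(-341 - 10\right)^{2} = \left(-351\right)^{2} = 123201$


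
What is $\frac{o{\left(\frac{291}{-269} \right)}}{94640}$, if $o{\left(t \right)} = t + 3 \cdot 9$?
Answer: $\frac{249}{909220} \approx 0.00027386$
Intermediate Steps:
$o{\left(t \right)} = 27 + t$ ($o{\left(t \right)} = t + 27 = 27 + t$)
$\frac{o{\left(\frac{291}{-269} \right)}}{94640} = \frac{27 + \frac{291}{-269}}{94640} = \left(27 + 291 \left(- \frac{1}{269}\right)\right) \frac{1}{94640} = \left(27 - \frac{291}{269}\right) \frac{1}{94640} = \frac{6972}{269} \cdot \frac{1}{94640} = \frac{249}{909220}$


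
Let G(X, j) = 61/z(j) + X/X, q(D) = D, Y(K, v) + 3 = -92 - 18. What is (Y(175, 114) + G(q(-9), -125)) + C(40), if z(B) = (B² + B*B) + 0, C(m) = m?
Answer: -2249939/31250 ≈ -71.998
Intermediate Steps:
Y(K, v) = -113 (Y(K, v) = -3 + (-92 - 18) = -3 - 110 = -113)
z(B) = 2*B² (z(B) = (B² + B²) + 0 = 2*B² + 0 = 2*B²)
G(X, j) = 1 + 61/(2*j²) (G(X, j) = 61/((2*j²)) + X/X = 61*(1/(2*j²)) + 1 = 61/(2*j²) + 1 = 1 + 61/(2*j²))
(Y(175, 114) + G(q(-9), -125)) + C(40) = (-113 + (1 + (61/2)/(-125)²)) + 40 = (-113 + (1 + (61/2)*(1/15625))) + 40 = (-113 + (1 + 61/31250)) + 40 = (-113 + 31311/31250) + 40 = -3499939/31250 + 40 = -2249939/31250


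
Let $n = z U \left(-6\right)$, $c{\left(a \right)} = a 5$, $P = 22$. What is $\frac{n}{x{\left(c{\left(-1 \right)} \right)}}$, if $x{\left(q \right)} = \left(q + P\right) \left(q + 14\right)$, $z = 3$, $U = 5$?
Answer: $- \frac{10}{17} \approx -0.58823$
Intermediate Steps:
$c{\left(a \right)} = 5 a$
$n = -90$ ($n = 3 \cdot 5 \left(-6\right) = 15 \left(-6\right) = -90$)
$x{\left(q \right)} = \left(14 + q\right) \left(22 + q\right)$ ($x{\left(q \right)} = \left(q + 22\right) \left(q + 14\right) = \left(22 + q\right) \left(14 + q\right) = \left(14 + q\right) \left(22 + q\right)$)
$\frac{n}{x{\left(c{\left(-1 \right)} \right)}} = - \frac{90}{308 + \left(5 \left(-1\right)\right)^{2} + 36 \cdot 5 \left(-1\right)} = - \frac{90}{308 + \left(-5\right)^{2} + 36 \left(-5\right)} = - \frac{90}{308 + 25 - 180} = - \frac{90}{153} = \left(-90\right) \frac{1}{153} = - \frac{10}{17}$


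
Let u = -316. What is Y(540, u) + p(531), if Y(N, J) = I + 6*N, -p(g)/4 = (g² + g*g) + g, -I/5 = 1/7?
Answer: -15782009/7 ≈ -2.2546e+6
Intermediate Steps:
I = -5/7 ≈ -0.71429
p(g) = -8*g² - 4*g (p(g) = -4*((g² + g*g) + g) = -4*((g² + g²) + g) = -4*(2*g² + g) = -4*(g + 2*g²) = -8*g² - 4*g)
Y(N, J) = -5/7 + 6*N
Y(540, u) + p(531) = (-5/7 + 6*540) - 4*531*(1 + 2*531) = (-5/7 + 3240) - 4*531*(1 + 1062) = 22675/7 - 4*531*1063 = 22675/7 - 2257812 = -15782009/7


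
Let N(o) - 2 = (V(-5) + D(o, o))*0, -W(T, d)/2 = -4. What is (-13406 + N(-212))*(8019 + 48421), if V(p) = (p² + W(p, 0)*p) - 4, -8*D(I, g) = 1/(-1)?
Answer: -756521760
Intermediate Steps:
W(T, d) = 8 (W(T, d) = -2*(-4) = 8)
D(I, g) = ⅛ (D(I, g) = -⅛/(-1) = -⅛*(-1) = ⅛)
V(p) = -4 + p² + 8*p (V(p) = (p² + 8*p) - 4 = -4 + p² + 8*p)
N(o) = 2 (N(o) = 2 + ((-4 + (-5)² + 8*(-5)) + ⅛)*0 = 2 + ((-4 + 25 - 40) + ⅛)*0 = 2 + (-19 + ⅛)*0 = 2 - 151/8*0 = 2 + 0 = 2)
(-13406 + N(-212))*(8019 + 48421) = (-13406 + 2)*(8019 + 48421) = -13404*56440 = -756521760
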